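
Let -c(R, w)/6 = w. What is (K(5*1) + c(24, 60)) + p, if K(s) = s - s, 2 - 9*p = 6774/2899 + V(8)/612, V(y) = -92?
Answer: -1437174931/3991923 ≈ -360.02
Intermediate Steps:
c(R, w) = -6*w
p = -82651/3991923 (p = 2/9 - (6774/2899 - 92/612)/9 = 2/9 - (6774*(1/2899) - 92*1/612)/9 = 2/9 - (6774/2899 - 23/153)/9 = 2/9 - ⅑*969745/443547 = 2/9 - 969745/3991923 = -82651/3991923 ≈ -0.020705)
K(s) = 0
(K(5*1) + c(24, 60)) + p = (0 - 6*60) - 82651/3991923 = (0 - 360) - 82651/3991923 = -360 - 82651/3991923 = -1437174931/3991923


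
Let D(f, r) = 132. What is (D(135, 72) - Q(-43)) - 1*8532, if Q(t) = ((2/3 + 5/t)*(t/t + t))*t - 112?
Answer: -9282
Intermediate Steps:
Q(t) = -112 + t*(1 + t)*(2/3 + 5/t) (Q(t) = ((2*(1/3) + 5/t)*(1 + t))*t - 112 = ((2/3 + 5/t)*(1 + t))*t - 112 = ((1 + t)*(2/3 + 5/t))*t - 112 = t*(1 + t)*(2/3 + 5/t) - 112 = -112 + t*(1 + t)*(2/3 + 5/t))
(D(135, 72) - Q(-43)) - 1*8532 = (132 - (-107 + (2/3)*(-43)**2 + (17/3)*(-43))) - 1*8532 = (132 - (-107 + (2/3)*1849 - 731/3)) - 8532 = (132 - (-107 + 3698/3 - 731/3)) - 8532 = (132 - 1*882) - 8532 = (132 - 882) - 8532 = -750 - 8532 = -9282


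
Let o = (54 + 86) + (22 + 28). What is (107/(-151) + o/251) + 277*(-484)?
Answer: -5081309435/37901 ≈ -1.3407e+5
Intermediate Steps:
o = 190 (o = 140 + 50 = 190)
(107/(-151) + o/251) + 277*(-484) = (107/(-151) + 190/251) + 277*(-484) = (107*(-1/151) + 190*(1/251)) - 134068 = (-107/151 + 190/251) - 134068 = 1833/37901 - 134068 = -5081309435/37901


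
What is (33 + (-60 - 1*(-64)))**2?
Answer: 1369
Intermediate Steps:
(33 + (-60 - 1*(-64)))**2 = (33 + (-60 + 64))**2 = (33 + 4)**2 = 37**2 = 1369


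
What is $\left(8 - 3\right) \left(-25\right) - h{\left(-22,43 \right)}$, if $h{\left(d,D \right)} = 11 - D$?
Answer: $-93$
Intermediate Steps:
$\left(8 - 3\right) \left(-25\right) - h{\left(-22,43 \right)} = \left(8 - 3\right) \left(-25\right) - \left(11 - 43\right) = 5 \left(-25\right) - \left(11 - 43\right) = -125 - -32 = -125 + 32 = -93$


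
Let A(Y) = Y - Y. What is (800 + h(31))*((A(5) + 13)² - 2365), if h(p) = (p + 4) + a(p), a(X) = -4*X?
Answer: -1561356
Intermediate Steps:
A(Y) = 0
h(p) = 4 - 3*p (h(p) = (p + 4) - 4*p = (4 + p) - 4*p = 4 - 3*p)
(800 + h(31))*((A(5) + 13)² - 2365) = (800 + (4 - 3*31))*((0 + 13)² - 2365) = (800 + (4 - 93))*(13² - 2365) = (800 - 89)*(169 - 2365) = 711*(-2196) = -1561356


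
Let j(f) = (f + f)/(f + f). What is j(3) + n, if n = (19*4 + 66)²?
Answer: 20165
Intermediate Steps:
j(f) = 1 (j(f) = (2*f)/((2*f)) = (2*f)*(1/(2*f)) = 1)
n = 20164 (n = (76 + 66)² = 142² = 20164)
j(3) + n = 1 + 20164 = 20165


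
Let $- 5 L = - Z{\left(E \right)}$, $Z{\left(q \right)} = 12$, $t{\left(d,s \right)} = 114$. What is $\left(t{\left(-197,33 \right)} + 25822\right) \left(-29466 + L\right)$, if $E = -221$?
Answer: $- \frac{3820839648}{5} \approx -7.6417 \cdot 10^{8}$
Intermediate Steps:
$L = \frac{12}{5}$ ($L = - \frac{\left(-1\right) 12}{5} = \left(- \frac{1}{5}\right) \left(-12\right) = \frac{12}{5} \approx 2.4$)
$\left(t{\left(-197,33 \right)} + 25822\right) \left(-29466 + L\right) = \left(114 + 25822\right) \left(-29466 + \frac{12}{5}\right) = 25936 \left(- \frac{147318}{5}\right) = - \frac{3820839648}{5}$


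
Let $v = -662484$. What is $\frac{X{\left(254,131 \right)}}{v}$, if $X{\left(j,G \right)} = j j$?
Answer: $- \frac{16129}{165621} \approx -0.097385$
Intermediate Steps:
$X{\left(j,G \right)} = j^{2}$
$\frac{X{\left(254,131 \right)}}{v} = \frac{254^{2}}{-662484} = 64516 \left(- \frac{1}{662484}\right) = - \frac{16129}{165621}$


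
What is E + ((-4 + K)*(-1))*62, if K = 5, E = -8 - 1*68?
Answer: -138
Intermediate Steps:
E = -76 (E = -8 - 68 = -76)
E + ((-4 + K)*(-1))*62 = -76 + ((-4 + 5)*(-1))*62 = -76 + (1*(-1))*62 = -76 - 1*62 = -76 - 62 = -138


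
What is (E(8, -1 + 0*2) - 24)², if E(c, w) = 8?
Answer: 256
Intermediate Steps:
(E(8, -1 + 0*2) - 24)² = (8 - 24)² = (-16)² = 256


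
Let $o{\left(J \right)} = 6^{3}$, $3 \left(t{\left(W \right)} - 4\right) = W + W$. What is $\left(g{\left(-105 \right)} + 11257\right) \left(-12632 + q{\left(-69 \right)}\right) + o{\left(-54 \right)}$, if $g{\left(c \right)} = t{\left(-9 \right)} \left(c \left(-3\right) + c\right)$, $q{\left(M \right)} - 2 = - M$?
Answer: $-136123341$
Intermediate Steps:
$q{\left(M \right)} = 2 - M$
$t{\left(W \right)} = 4 + \frac{2 W}{3}$ ($t{\left(W \right)} = 4 + \frac{W + W}{3} = 4 + \frac{2 W}{3}$)
$g{\left(c \right)} = 4 c$ ($g{\left(c \right)} = \left(4 + \frac{2}{3} \left(-9\right)\right) \left(c \left(-3\right) + c\right) = \left(4 - 6\right) \left(- 3 c + c\right) = - 2 \left(- 2 c\right) = 4 c$)
$o{\left(J \right)} = 216$
$\left(g{\left(-105 \right)} + 11257\right) \left(-12632 + q{\left(-69 \right)}\right) + o{\left(-54 \right)} = \left(4 \left(-105\right) + 11257\right) \left(-12632 + \left(2 - -69\right)\right) + 216 = \left(-420 + 11257\right) \left(-12632 + \left(2 + 69\right)\right) + 216 = 10837 \left(-12632 + 71\right) + 216 = 10837 \left(-12561\right) + 216 = -136123557 + 216 = -136123341$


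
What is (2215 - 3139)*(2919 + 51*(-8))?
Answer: -2320164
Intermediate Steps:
(2215 - 3139)*(2919 + 51*(-8)) = -924*(2919 - 408) = -924*2511 = -2320164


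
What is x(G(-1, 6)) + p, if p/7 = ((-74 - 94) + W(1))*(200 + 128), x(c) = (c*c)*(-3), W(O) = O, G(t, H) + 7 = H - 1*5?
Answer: -383540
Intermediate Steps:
G(t, H) = -12 + H (G(t, H) = -7 + (H - 1*5) = -7 + (H - 5) = -7 + (-5 + H) = -12 + H)
x(c) = -3*c**2 (x(c) = c**2*(-3) = -3*c**2)
p = -383432 (p = 7*(((-74 - 94) + 1)*(200 + 128)) = 7*((-168 + 1)*328) = 7*(-167*328) = 7*(-54776) = -383432)
x(G(-1, 6)) + p = -3*(-12 + 6)**2 - 383432 = -3*(-6)**2 - 383432 = -3*36 - 383432 = -108 - 383432 = -383540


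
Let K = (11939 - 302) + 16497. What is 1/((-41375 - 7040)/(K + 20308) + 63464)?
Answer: 48442/3074274673 ≈ 1.5757e-5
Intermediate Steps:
K = 28134 (K = 11637 + 16497 = 28134)
1/((-41375 - 7040)/(K + 20308) + 63464) = 1/((-41375 - 7040)/(28134 + 20308) + 63464) = 1/(-48415/48442 + 63464) = 1/(3074274673/48442) = 48442/3074274673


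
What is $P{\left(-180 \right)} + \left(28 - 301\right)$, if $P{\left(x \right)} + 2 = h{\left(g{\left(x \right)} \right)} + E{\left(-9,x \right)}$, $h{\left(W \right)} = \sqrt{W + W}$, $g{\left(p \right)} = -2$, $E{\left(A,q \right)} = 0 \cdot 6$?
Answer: $-275 + 2 i \approx -275.0 + 2.0 i$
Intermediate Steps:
$E{\left(A,q \right)} = 0$
$h{\left(W \right)} = \sqrt{2} \sqrt{W}$ ($h{\left(W \right)} = \sqrt{2 W} = \sqrt{2} \sqrt{W}$)
$P{\left(x \right)} = -2 + 2 i$ ($P{\left(x \right)} = -2 + \left(\sqrt{2} \sqrt{-2} + 0\right) = -2 + \left(\sqrt{2} i \sqrt{2} + 0\right) = -2 + \left(2 i + 0\right) = -2 + 2 i$)
$P{\left(-180 \right)} + \left(28 - 301\right) = \left(-2 + 2 i\right) + \left(28 - 301\right) = \left(-2 + 2 i\right) - 273 = -275 + 2 i$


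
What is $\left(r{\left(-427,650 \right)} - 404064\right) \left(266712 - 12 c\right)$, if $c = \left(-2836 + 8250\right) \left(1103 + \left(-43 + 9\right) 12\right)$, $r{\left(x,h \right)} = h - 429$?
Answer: $18126916282464$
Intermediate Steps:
$r{\left(x,h \right)} = -429 + h$
$c = 3762730$ ($c = 5414 \left(1103 - 408\right) = 5414 \cdot 695 = 3762730$)
$\left(r{\left(-427,650 \right)} - 404064\right) \left(266712 - 12 c\right) = \left(\left(-429 + 650\right) - 404064\right) \left(266712 - 45152760\right) = \left(221 - 404064\right) \left(266712 - 45152760\right) = \left(-403843\right) \left(-44886048\right) = 18126916282464$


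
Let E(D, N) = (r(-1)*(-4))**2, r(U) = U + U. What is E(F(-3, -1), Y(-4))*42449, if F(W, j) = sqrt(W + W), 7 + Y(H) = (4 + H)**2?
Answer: 2716736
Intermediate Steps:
r(U) = 2*U
Y(H) = -7 + (4 + H)**2
F(W, j) = sqrt(2)*sqrt(W) (F(W, j) = sqrt(2*W) = sqrt(2)*sqrt(W))
E(D, N) = 64 (E(D, N) = ((2*(-1))*(-4))**2 = (-2*(-4))**2 = 8**2 = 64)
E(F(-3, -1), Y(-4))*42449 = 64*42449 = 2716736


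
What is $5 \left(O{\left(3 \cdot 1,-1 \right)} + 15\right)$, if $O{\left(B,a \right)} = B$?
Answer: $90$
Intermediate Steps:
$5 \left(O{\left(3 \cdot 1,-1 \right)} + 15\right) = 5 \left(3 \cdot 1 + 15\right) = 5 \left(3 + 15\right) = 5 \cdot 18 = 90$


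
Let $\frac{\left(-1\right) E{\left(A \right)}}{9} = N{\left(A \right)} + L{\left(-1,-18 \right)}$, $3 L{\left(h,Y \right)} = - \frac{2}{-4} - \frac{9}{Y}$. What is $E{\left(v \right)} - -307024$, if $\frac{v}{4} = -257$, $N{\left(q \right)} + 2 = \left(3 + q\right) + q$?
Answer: $325516$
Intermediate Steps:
$L{\left(h,Y \right)} = \frac{1}{6} - \frac{3}{Y}$ ($L{\left(h,Y \right)} = \frac{- \frac{2}{-4} - \frac{9}{Y}}{3} = \frac{\left(-2\right) \left(- \frac{1}{4}\right) - \frac{9}{Y}}{3} = \frac{\frac{1}{2} - \frac{9}{Y}}{3} = \frac{1}{6} - \frac{3}{Y}$)
$N{\left(q \right)} = 1 + 2 q$ ($N{\left(q \right)} = -2 + \left(\left(3 + q\right) + q\right) = -2 + \left(3 + 2 q\right) = 1 + 2 q$)
$v = -1028$ ($v = 4 \left(-257\right) = -1028$)
$E{\left(A \right)} = -12 - 18 A$ ($E{\left(A \right)} = - 9 \left(\left(1 + 2 A\right) + \frac{-18 - 18}{6 \left(-18\right)}\right) = - 9 \left(\left(1 + 2 A\right) + \frac{1}{6} \left(- \frac{1}{18}\right) \left(-36\right)\right) = - 9 \left(\left(1 + 2 A\right) + \frac{1}{3}\right) = - 9 \left(\frac{4}{3} + 2 A\right) = -12 - 18 A$)
$E{\left(v \right)} - -307024 = \left(-12 - -18504\right) - -307024 = \left(-12 + 18504\right) + 307024 = 18492 + 307024 = 325516$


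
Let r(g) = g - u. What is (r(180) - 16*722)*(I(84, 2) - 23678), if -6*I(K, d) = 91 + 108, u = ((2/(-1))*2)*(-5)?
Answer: 810352832/3 ≈ 2.7012e+8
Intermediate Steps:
u = 20 (u = ((2*(-1))*2)*(-5) = -2*2*(-5) = -4*(-5) = 20)
I(K, d) = -199/6 (I(K, d) = -(91 + 108)/6 = -⅙*199 = -199/6)
r(g) = -20 + g (r(g) = g - 1*20 = g - 20 = -20 + g)
(r(180) - 16*722)*(I(84, 2) - 23678) = ((-20 + 180) - 16*722)*(-199/6 - 23678) = (160 - 11552)*(-142267/6) = -11392*(-142267/6) = 810352832/3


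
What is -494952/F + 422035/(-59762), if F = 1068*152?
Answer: -2043558233/202115084 ≈ -10.111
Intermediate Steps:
F = 162336
-494952/F + 422035/(-59762) = -494952/162336 + 422035/(-59762) = -494952*1/162336 + 422035*(-1/59762) = -20623/6764 - 422035/59762 = -2043558233/202115084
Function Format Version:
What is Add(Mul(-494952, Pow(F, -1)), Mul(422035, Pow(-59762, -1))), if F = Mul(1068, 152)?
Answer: Rational(-2043558233, 202115084) ≈ -10.111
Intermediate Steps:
F = 162336
Add(Mul(-494952, Pow(F, -1)), Mul(422035, Pow(-59762, -1))) = Add(Mul(-494952, Pow(162336, -1)), Mul(422035, Pow(-59762, -1))) = Add(Mul(-494952, Rational(1, 162336)), Mul(422035, Rational(-1, 59762))) = Add(Rational(-20623, 6764), Rational(-422035, 59762)) = Rational(-2043558233, 202115084)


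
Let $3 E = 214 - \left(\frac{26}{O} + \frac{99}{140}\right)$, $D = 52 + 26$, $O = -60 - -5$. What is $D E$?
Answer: $\frac{4279587}{770} \approx 5557.9$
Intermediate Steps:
$O = -55$ ($O = -60 + 5 = -55$)
$D = 78$
$E = \frac{109733}{1540}$ ($E = \frac{214 - \left(\frac{26}{-55} + \frac{99}{140}\right)}{3} = \frac{214 - \left(26 \left(- \frac{1}{55}\right) + 99 \cdot \frac{1}{140}\right)}{3} = \frac{214 - \left(- \frac{26}{55} + \frac{99}{140}\right)}{3} = \frac{214 - \frac{361}{1540}}{3} = \frac{1}{3} \cdot \frac{329199}{1540} = \frac{109733}{1540} \approx 71.255$)
$D E = 78 \cdot \frac{109733}{1540} = \frac{4279587}{770}$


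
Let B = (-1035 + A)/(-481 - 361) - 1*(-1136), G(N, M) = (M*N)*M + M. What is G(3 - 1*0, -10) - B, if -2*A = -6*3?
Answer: -356679/421 ≈ -847.22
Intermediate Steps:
A = 9 (A = -(-3)*3 = -1/2*(-18) = 9)
G(N, M) = M + N*M**2 (G(N, M) = N*M**2 + M = M + N*M**2)
B = 478769/421 (B = (-1035 + 9)/(-481 - 361) - 1*(-1136) = -1026/(-842) + 1136 = -1026*(-1/842) + 1136 = 513/421 + 1136 = 478769/421 ≈ 1137.2)
G(3 - 1*0, -10) - B = -10*(1 - 10*(3 - 1*0)) - 1*478769/421 = -10*(1 - 10*(3 + 0)) - 478769/421 = -10*(1 - 10*3) - 478769/421 = -10*(1 - 30) - 478769/421 = -10*(-29) - 478769/421 = 290 - 478769/421 = -356679/421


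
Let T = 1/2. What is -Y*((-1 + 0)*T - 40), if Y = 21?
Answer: 1701/2 ≈ 850.50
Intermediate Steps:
T = ½ ≈ 0.50000
-Y*((-1 + 0)*T - 40) = -21*((-1 + 0)*(½) - 40) = -21*(-1*½ - 40) = -21*(-½ - 40) = -21*(-81)/2 = -1*(-1701/2) = 1701/2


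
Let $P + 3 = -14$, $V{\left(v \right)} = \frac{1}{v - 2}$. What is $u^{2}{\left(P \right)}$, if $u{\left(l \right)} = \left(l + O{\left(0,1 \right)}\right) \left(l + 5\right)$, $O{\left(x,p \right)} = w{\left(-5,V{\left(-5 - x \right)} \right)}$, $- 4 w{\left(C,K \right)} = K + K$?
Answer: $\frac{2022084}{49} \approx 41267.0$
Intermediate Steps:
$V{\left(v \right)} = \frac{1}{-2 + v}$
$w{\left(C,K \right)} = - \frac{K}{2}$ ($w{\left(C,K \right)} = - \frac{K + K}{4} = - \frac{2 K}{4} = - \frac{K}{2}$)
$O{\left(x,p \right)} = - \frac{1}{2 \left(-7 - x\right)}$ ($O{\left(x,p \right)} = - \frac{1}{2 \left(-2 - \left(5 + x\right)\right)} = - \frac{1}{2 \left(-7 - x\right)}$)
$P = -17$ ($P = -3 - 14 = -17$)
$u{\left(l \right)} = \left(5 + l\right) \left(\frac{1}{14} + l\right)$ ($u{\left(l \right)} = \left(l + \frac{1}{2 \left(7 + 0\right)}\right) \left(l + 5\right) = \left(l + \frac{1}{2 \cdot 7}\right) \left(5 + l\right) = \left(l + \frac{1}{2} \cdot \frac{1}{7}\right) \left(5 + l\right) = \left(l + \frac{1}{14}\right) \left(5 + l\right) = \left(\frac{1}{14} + l\right) \left(5 + l\right) = \left(5 + l\right) \left(\frac{1}{14} + l\right)$)
$u^{2}{\left(P \right)} = \left(\frac{5}{14} + \left(-17\right)^{2} + \frac{71}{14} \left(-17\right)\right)^{2} = \left(\frac{5}{14} + 289 - \frac{1207}{14}\right)^{2} = \left(\frac{1422}{7}\right)^{2} = \frac{2022084}{49}$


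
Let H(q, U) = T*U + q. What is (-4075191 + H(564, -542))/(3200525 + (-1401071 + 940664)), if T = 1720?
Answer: -5006867/2740118 ≈ -1.8272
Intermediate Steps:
H(q, U) = q + 1720*U (H(q, U) = 1720*U + q = q + 1720*U)
(-4075191 + H(564, -542))/(3200525 + (-1401071 + 940664)) = (-4075191 + (564 + 1720*(-542)))/(3200525 + (-1401071 + 940664)) = (-4075191 + (564 - 932240))/(3200525 - 460407) = (-4075191 - 931676)/2740118 = -5006867*1/2740118 = -5006867/2740118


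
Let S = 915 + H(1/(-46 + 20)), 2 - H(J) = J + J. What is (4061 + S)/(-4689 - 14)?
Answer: -64715/61139 ≈ -1.0585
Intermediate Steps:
H(J) = 2 - 2*J (H(J) = 2 - (J + J) = 2 - 2*J)
S = 11922/13 (S = 915 + (2 - 2/(-46 + 20)) = 915 + (2 - 2/(-26)) = 915 + (2 - 2*(-1/26)) = 915 + (2 + 1/13) = 915 + 27/13 = 11922/13 ≈ 917.08)
(4061 + S)/(-4689 - 14) = (4061 + 11922/13)/(-4689 - 14) = (64715/13)/(-4703) = (64715/13)*(-1/4703) = -64715/61139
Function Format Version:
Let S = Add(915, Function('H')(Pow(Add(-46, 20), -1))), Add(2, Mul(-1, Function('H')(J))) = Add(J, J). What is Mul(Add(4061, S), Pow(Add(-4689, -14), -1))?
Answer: Rational(-64715, 61139) ≈ -1.0585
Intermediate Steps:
Function('H')(J) = Add(2, Mul(-2, J)) (Function('H')(J) = Add(2, Mul(-1, Add(J, J))) = Add(2, Mul(-1, Mul(2, J))) = Add(2, Mul(-2, J)))
S = Rational(11922, 13) (S = Add(915, Add(2, Mul(-2, Pow(Add(-46, 20), -1)))) = Add(915, Add(2, Mul(-2, Pow(-26, -1)))) = Add(915, Add(2, Mul(-2, Rational(-1, 26)))) = Add(915, Add(2, Rational(1, 13))) = Add(915, Rational(27, 13)) = Rational(11922, 13) ≈ 917.08)
Mul(Add(4061, S), Pow(Add(-4689, -14), -1)) = Mul(Add(4061, Rational(11922, 13)), Pow(Add(-4689, -14), -1)) = Mul(Rational(64715, 13), Pow(-4703, -1)) = Mul(Rational(64715, 13), Rational(-1, 4703)) = Rational(-64715, 61139)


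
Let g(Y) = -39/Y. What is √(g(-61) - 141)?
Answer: I*√522282/61 ≈ 11.847*I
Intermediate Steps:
√(g(-61) - 141) = √(-39/(-61) - 141) = √(-39*(-1/61) - 141) = √(39/61 - 141) = √(-8562/61) = I*√522282/61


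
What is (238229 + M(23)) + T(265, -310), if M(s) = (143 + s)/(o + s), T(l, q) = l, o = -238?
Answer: 51276044/215 ≈ 2.3849e+5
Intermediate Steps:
M(s) = (143 + s)/(-238 + s)
(238229 + M(23)) + T(265, -310) = (238229 + (143 + 23)/(-238 + 23)) + 265 = (238229 + 166/(-215)) + 265 = (238229 - 1/215*166) + 265 = (238229 - 166/215) + 265 = 51219069/215 + 265 = 51276044/215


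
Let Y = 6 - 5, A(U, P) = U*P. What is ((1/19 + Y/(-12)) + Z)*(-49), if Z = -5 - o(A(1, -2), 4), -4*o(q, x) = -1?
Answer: 14749/57 ≈ 258.75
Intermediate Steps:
A(U, P) = P*U
Y = 1
o(q, x) = ¼ (o(q, x) = -¼*(-1) = ¼)
Z = -21/4 (Z = -5 - 1*¼ = -5 - ¼ = -21/4 ≈ -5.2500)
((1/19 + Y/(-12)) + Z)*(-49) = ((1/19 + 1/(-12)) - 21/4)*(-49) = ((1*(1/19) + 1*(-1/12)) - 21/4)*(-49) = ((1/19 - 1/12) - 21/4)*(-49) = (-7/228 - 21/4)*(-49) = -301/57*(-49) = 14749/57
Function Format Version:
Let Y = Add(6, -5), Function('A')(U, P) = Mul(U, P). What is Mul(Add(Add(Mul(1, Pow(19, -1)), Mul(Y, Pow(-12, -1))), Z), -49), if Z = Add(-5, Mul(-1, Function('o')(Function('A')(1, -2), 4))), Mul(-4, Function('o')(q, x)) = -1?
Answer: Rational(14749, 57) ≈ 258.75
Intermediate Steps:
Function('A')(U, P) = Mul(P, U)
Y = 1
Function('o')(q, x) = Rational(1, 4) (Function('o')(q, x) = Mul(Rational(-1, 4), -1) = Rational(1, 4))
Z = Rational(-21, 4) (Z = Add(-5, Mul(-1, Rational(1, 4))) = Add(-5, Rational(-1, 4)) = Rational(-21, 4) ≈ -5.2500)
Mul(Add(Add(Mul(1, Pow(19, -1)), Mul(Y, Pow(-12, -1))), Z), -49) = Mul(Add(Add(Mul(1, Pow(19, -1)), Mul(1, Pow(-12, -1))), Rational(-21, 4)), -49) = Mul(Add(Add(Mul(1, Rational(1, 19)), Mul(1, Rational(-1, 12))), Rational(-21, 4)), -49) = Mul(Add(Add(Rational(1, 19), Rational(-1, 12)), Rational(-21, 4)), -49) = Mul(Add(Rational(-7, 228), Rational(-21, 4)), -49) = Mul(Rational(-301, 57), -49) = Rational(14749, 57)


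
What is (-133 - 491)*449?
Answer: -280176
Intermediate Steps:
(-133 - 491)*449 = -624*449 = -280176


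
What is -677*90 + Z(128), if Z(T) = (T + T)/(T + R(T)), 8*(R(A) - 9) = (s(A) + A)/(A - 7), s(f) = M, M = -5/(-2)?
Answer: -16175992874/265493 ≈ -60928.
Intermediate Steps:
M = 5/2 (M = -5*(-1/2) = 5/2 ≈ 2.5000)
s(f) = 5/2
R(A) = 9 + (5/2 + A)/(8*(-7 + A)) (R(A) = 9 + ((5/2 + A)/(A - 7))/8 = 9 + ((5/2 + A)/(-7 + A))/8 = 9 + (5/2 + A)/(8*(-7 + A)))
Z(T) = 2*T/(T + (-1003 + 146*T)/(16*(-7 + T))) (Z(T) = (T + T)/(T + (-1003 + 146*T)/(16*(-7 + T))) = (2*T)/(T + (-1003 + 146*T)/(16*(-7 + T))) = 2*T/(T + (-1003 + 146*T)/(16*(-7 + T))))
-677*90 + Z(128) = -677*90 + 32*128*(-7 + 128)/(-1003 + 16*128**2 + 34*128) = -60930 + 32*128*121/(-1003 + 16*16384 + 4352) = -60930 + 32*128*121/(-1003 + 262144 + 4352) = -60930 + 32*128*121/265493 = -60930 + 32*128*(1/265493)*121 = -60930 + 495616/265493 = -16175992874/265493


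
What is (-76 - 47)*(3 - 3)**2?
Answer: 0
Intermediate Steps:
(-76 - 47)*(3 - 3)**2 = -123*0**2 = -123*0 = 0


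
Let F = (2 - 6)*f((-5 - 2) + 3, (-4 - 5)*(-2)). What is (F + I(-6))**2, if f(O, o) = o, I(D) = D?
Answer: 6084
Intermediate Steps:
F = -72 (F = (2 - 6)*((-4 - 5)*(-2)) = -(-36)*(-2) = -4*18 = -72)
(F + I(-6))**2 = (-72 - 6)**2 = (-78)**2 = 6084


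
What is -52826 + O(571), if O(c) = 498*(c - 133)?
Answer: 165298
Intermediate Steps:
O(c) = -66234 + 498*c (O(c) = 498*(-133 + c) = -66234 + 498*c)
-52826 + O(571) = -52826 + (-66234 + 498*571) = -52826 + (-66234 + 284358) = -52826 + 218124 = 165298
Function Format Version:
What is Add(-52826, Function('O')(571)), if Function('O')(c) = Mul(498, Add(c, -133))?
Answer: 165298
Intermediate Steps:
Function('O')(c) = Add(-66234, Mul(498, c)) (Function('O')(c) = Mul(498, Add(-133, c)) = Add(-66234, Mul(498, c)))
Add(-52826, Function('O')(571)) = Add(-52826, Add(-66234, Mul(498, 571))) = Add(-52826, Add(-66234, 284358)) = Add(-52826, 218124) = 165298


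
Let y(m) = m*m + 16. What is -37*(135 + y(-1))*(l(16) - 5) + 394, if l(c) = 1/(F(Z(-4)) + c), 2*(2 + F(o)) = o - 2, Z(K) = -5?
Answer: 587546/21 ≈ 27978.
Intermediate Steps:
F(o) = -3 + o/2 (F(o) = -2 + (o - 2)/2 = -2 + (-2 + o)/2 = -2 + (-1 + o/2) = -3 + o/2)
l(c) = 1/(-11/2 + c) (l(c) = 1/((-3 + (1/2)*(-5)) + c) = 1/((-3 - 5/2) + c) = 1/(-11/2 + c))
y(m) = 16 + m**2 (y(m) = m**2 + 16 = 16 + m**2)
-37*(135 + y(-1))*(l(16) - 5) + 394 = -37*(135 + (16 + (-1)**2))*(2/(-11 + 2*16) - 5) + 394 = -37*(135 + (16 + 1))*(2/(-11 + 32) - 5) + 394 = -37*(135 + 17)*(2/21 - 5) + 394 = -5624*(2*(1/21) - 5) + 394 = -5624*(2/21 - 5) + 394 = -5624*(-103)/21 + 394 = -37*(-15656/21) + 394 = 579272/21 + 394 = 587546/21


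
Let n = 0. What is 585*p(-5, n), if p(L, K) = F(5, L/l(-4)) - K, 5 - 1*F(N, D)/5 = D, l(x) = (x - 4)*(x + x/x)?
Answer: 121875/8 ≈ 15234.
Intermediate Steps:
l(x) = (1 + x)*(-4 + x) (l(x) = (-4 + x)*(x + 1) = (-4 + x)*(1 + x) = (1 + x)*(-4 + x))
F(N, D) = 25 - 5*D
p(L, K) = 25 - K - 5*L/24 (p(L, K) = (25 - 5*L/(-4 + (-4)² - 3*(-4))) - K = (25 - 5*L/(-4 + 16 + 12)) - K = (25 - 5*L/24) - K = 25 - K - 5*L/24)
585*p(-5, n) = 585*(25 - 1*0 - 5/24*(-5)) = 585*(25 + 0 + 25/24) = 585*(625/24) = 121875/8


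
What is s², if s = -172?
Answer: 29584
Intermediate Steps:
s² = (-172)² = 29584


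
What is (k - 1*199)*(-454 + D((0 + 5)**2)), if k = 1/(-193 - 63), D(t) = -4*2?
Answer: 11768295/128 ≈ 91940.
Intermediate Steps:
D(t) = -8
k = -1/256 (k = 1/(-256) = -1/256 ≈ -0.0039063)
(k - 1*199)*(-454 + D((0 + 5)**2)) = (-1/256 - 1*199)*(-454 - 8) = (-1/256 - 199)*(-462) = -50945/256*(-462) = 11768295/128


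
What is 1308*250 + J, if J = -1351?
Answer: 325649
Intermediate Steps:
1308*250 + J = 1308*250 - 1351 = 327000 - 1351 = 325649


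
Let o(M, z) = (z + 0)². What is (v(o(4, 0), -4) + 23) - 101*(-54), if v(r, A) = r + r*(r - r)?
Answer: 5477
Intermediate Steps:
o(M, z) = z²
v(r, A) = r (v(r, A) = r + r*0 = r + 0 = r)
(v(o(4, 0), -4) + 23) - 101*(-54) = (0² + 23) - 101*(-54) = (0 + 23) + 5454 = 23 + 5454 = 5477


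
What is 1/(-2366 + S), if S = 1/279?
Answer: -279/660113 ≈ -0.00042265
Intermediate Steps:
S = 1/279 ≈ 0.0035842
1/(-2366 + S) = 1/(-2366 + 1/279) = 1/(-660113/279) = -279/660113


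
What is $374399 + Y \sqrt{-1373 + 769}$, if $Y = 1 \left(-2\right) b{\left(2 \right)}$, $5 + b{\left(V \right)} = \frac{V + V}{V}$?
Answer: $374399 + 12 i \sqrt{151} \approx 3.744 \cdot 10^{5} + 147.46 i$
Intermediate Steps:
$b{\left(V \right)} = -3$ ($b{\left(V \right)} = -5 + \frac{V + V}{V} = -5 + \frac{2 V}{V} = -5 + 2 = -3$)
$Y = 6$ ($Y = 1 \left(-2\right) \left(-3\right) = \left(-2\right) \left(-3\right) = 6$)
$374399 + Y \sqrt{-1373 + 769} = 374399 + 6 \sqrt{-1373 + 769} = 374399 + 6 \sqrt{-604} = 374399 + 6 \cdot 2 i \sqrt{151} = 374399 + 12 i \sqrt{151}$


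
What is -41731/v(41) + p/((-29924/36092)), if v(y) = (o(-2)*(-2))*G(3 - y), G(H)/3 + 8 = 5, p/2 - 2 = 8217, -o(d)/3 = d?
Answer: -16330757603/807948 ≈ -20213.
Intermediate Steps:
o(d) = -3*d
p = 16438 (p = 4 + 2*8217 = 4 + 16434 = 16438)
G(H) = -9 (G(H) = -24 + 3*5 = -24 + 15 = -9)
v(y) = 108 (v(y) = (-3*(-2)*(-2))*(-9) = (6*(-2))*(-9) = -12*(-9) = 108)
-41731/v(41) + p/((-29924/36092)) = -41731/108 + 16438/((-29924/36092)) = -41731*1/108 + 16438/((-29924*1/36092)) = -41731/108 + 16438/(-7481/9023) = -41731/108 + 16438*(-9023/7481) = -41731/108 - 148320074/7481 = -16330757603/807948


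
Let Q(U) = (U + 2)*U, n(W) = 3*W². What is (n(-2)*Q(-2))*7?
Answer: 0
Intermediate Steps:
Q(U) = U*(2 + U) (Q(U) = (2 + U)*U = U*(2 + U))
(n(-2)*Q(-2))*7 = ((3*(-2)²)*(-2*(2 - 2)))*7 = ((3*4)*(-2*0))*7 = (12*0)*7 = 0*7 = 0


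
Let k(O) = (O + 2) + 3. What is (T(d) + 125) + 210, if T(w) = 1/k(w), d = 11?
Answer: 5361/16 ≈ 335.06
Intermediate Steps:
k(O) = 5 + O (k(O) = (2 + O) + 3 = 5 + O)
T(w) = 1/(5 + w)
(T(d) + 125) + 210 = (1/(5 + 11) + 125) + 210 = (1/16 + 125) + 210 = 2001/16 + 210 = 5361/16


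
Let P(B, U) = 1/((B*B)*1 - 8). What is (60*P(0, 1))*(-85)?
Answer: 1275/2 ≈ 637.50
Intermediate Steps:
P(B, U) = 1/(-8 + B²) (P(B, U) = 1/(B²*1 - 8) = 1/(B² - 8) = 1/(-8 + B²))
(60*P(0, 1))*(-85) = (60/(-8 + 0²))*(-85) = (60/(-8 + 0))*(-85) = (60/(-8))*(-85) = (60*(-⅛))*(-85) = -15/2*(-85) = 1275/2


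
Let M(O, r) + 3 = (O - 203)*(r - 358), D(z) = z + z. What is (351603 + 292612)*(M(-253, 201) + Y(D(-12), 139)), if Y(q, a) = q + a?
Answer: 46192792360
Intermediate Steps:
D(z) = 2*z
Y(q, a) = a + q
M(O, r) = -3 + (-358 + r)*(-203 + O) (M(O, r) = -3 + (O - 203)*(r - 358) = -3 + (-203 + O)*(-358 + r) = -3 + (-358 + r)*(-203 + O))
(351603 + 292612)*(M(-253, 201) + Y(D(-12), 139)) = (351603 + 292612)*((72671 - 358*(-253) - 203*201 - 253*201) + (139 + 2*(-12))) = 644215*((72671 + 90574 - 40803 - 50853) + (139 - 24)) = 644215*(71589 + 115) = 644215*71704 = 46192792360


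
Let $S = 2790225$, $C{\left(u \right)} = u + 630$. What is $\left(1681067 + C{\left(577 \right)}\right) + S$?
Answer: $4472499$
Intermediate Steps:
$C{\left(u \right)} = 630 + u$
$\left(1681067 + C{\left(577 \right)}\right) + S = \left(1681067 + \left(630 + 577\right)\right) + 2790225 = \left(1681067 + 1207\right) + 2790225 = 1682274 + 2790225 = 4472499$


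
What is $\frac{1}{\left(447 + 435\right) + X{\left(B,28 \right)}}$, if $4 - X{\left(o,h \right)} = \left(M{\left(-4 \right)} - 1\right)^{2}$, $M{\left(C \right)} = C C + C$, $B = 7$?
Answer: $\frac{1}{765} \approx 0.0013072$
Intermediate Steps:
$M{\left(C \right)} = C + C^{2}$ ($M{\left(C \right)} = C^{2} + C = C + C^{2}$)
$X{\left(o,h \right)} = -117$ ($X{\left(o,h \right)} = 4 - \left(- 4 \left(1 - 4\right) - 1\right)^{2} = 4 - \left(\left(-4\right) \left(-3\right) - 1\right)^{2} = 4 - \left(12 - 1\right)^{2} = 4 - 11^{2} = 4 - 121 = -117$)
$\frac{1}{\left(447 + 435\right) + X{\left(B,28 \right)}} = \frac{1}{\left(447 + 435\right) - 117} = \frac{1}{882 - 117} = \frac{1}{765}$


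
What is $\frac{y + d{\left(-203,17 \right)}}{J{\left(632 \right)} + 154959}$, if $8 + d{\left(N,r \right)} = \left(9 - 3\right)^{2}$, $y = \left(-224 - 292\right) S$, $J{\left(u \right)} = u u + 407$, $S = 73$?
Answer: $- \frac{3764}{55479} \approx -0.067845$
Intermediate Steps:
$J{\left(u \right)} = 407 + u^{2}$ ($J{\left(u \right)} = u^{2} + 407 = 407 + u^{2}$)
$y = -37668$ ($y = \left(-224 - 292\right) 73 = \left(-516\right) 73 = -37668$)
$d{\left(N,r \right)} = 28$ ($d{\left(N,r \right)} = -8 + \left(9 - 3\right)^{2} = -8 + 6^{2} = -8 + 36 = 28$)
$\frac{y + d{\left(-203,17 \right)}}{J{\left(632 \right)} + 154959} = \frac{-37668 + 28}{\left(407 + 632^{2}\right) + 154959} = - \frac{37640}{\left(407 + 399424\right) + 154959} = - \frac{37640}{399831 + 154959} = - \frac{37640}{554790} = \left(-37640\right) \frac{1}{554790} = - \frac{3764}{55479}$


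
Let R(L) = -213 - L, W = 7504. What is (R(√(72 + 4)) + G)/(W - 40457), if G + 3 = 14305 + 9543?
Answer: -23632/32953 + 2*√19/32953 ≈ -0.71688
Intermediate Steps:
G = 23845 (G = -3 + (14305 + 9543) = -3 + 23848 = 23845)
(R(√(72 + 4)) + G)/(W - 40457) = ((-213 - √(72 + 4)) + 23845)/(7504 - 40457) = ((-213 - √76) + 23845)/(-32953) = ((-213 - 2*√19) + 23845)*(-1/32953) = (23632 - 2*√19)*(-1/32953) = -23632/32953 + 2*√19/32953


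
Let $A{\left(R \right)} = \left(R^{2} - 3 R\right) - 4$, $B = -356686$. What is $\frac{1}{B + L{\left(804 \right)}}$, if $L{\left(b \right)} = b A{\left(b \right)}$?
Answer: $\frac{1}{517419314} \approx 1.9327 \cdot 10^{-9}$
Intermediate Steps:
$A{\left(R \right)} = -4 + R^{2} - 3 R$
$L{\left(b \right)} = b \left(-4 + b^{2} - 3 b\right)$
$\frac{1}{B + L{\left(804 \right)}} = \frac{1}{-356686 + 804 \left(-4 + 804^{2} - 2412\right)} = \frac{1}{-356686 + 804 \left(-4 + 646416 - 2412\right)} = \frac{1}{-356686 + 804 \cdot 644000} = \frac{1}{-356686 + 517776000} = \frac{1}{517419314}$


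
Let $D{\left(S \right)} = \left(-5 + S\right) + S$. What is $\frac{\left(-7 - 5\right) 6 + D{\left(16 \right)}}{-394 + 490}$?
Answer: $- \frac{15}{32} \approx -0.46875$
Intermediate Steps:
$D{\left(S \right)} = -5 + 2 S$
$\frac{\left(-7 - 5\right) 6 + D{\left(16 \right)}}{-394 + 490} = \frac{\left(-7 - 5\right) 6 + \left(-5 + 2 \cdot 16\right)}{-394 + 490} = \frac{\left(-12\right) 6 + \left(-5 + 32\right)}{96} = \left(-72 + 27\right) \frac{1}{96} = \left(-45\right) \frac{1}{96} = - \frac{15}{32}$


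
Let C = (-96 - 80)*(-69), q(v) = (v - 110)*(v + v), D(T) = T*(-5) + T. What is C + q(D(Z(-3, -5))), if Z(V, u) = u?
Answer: 8544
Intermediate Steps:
D(T) = -4*T (D(T) = -5*T + T = -4*T)
q(v) = 2*v*(-110 + v) (q(v) = (-110 + v)*(2*v) = 2*v*(-110 + v))
C = 12144 (C = -176*(-69) = 12144)
C + q(D(Z(-3, -5))) = 12144 + 2*(-4*(-5))*(-110 - 4*(-5)) = 12144 + 2*20*(-110 + 20) = 12144 + 2*20*(-90) = 12144 - 3600 = 8544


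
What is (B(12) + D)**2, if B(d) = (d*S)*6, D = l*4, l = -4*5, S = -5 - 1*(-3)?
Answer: 50176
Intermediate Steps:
S = -2 (S = -5 + 3 = -2)
l = -20
D = -80 (D = -20*4 = -80)
B(d) = -12*d (B(d) = (d*(-2))*6 = -2*d*6 = -12*d)
(B(12) + D)**2 = (-12*12 - 80)**2 = (-144 - 80)**2 = (-224)**2 = 50176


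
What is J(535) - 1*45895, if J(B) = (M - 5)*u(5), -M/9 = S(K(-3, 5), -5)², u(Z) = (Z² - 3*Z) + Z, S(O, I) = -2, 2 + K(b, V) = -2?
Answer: -46510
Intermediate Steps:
K(b, V) = -4 (K(b, V) = -2 - 2 = -4)
u(Z) = Z² - 2*Z
M = -36 (M = -9*(-2)² = -9*4 = -36)
J(B) = -615 (J(B) = (-36 - 5)*(5*(-2 + 5)) = -205*3 = -41*15 = -615)
J(535) - 1*45895 = -615 - 1*45895 = -615 - 45895 = -46510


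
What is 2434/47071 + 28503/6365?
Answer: 1357157123/299606915 ≈ 4.5298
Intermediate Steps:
2434/47071 + 28503/6365 = 1357157123/299606915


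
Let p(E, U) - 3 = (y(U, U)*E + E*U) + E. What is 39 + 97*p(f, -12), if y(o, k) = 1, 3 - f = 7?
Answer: 4210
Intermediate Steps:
f = -4 (f = 3 - 1*7 = 3 - 7 = -4)
p(E, U) = 3 + 2*E + E*U (p(E, U) = 3 + ((1*E + E*U) + E) = 3 + ((E + E*U) + E) = 3 + (2*E + E*U) = 3 + 2*E + E*U)
39 + 97*p(f, -12) = 39 + 97*(3 + 2*(-4) - 4*(-12)) = 39 + 97*(3 - 8 + 48) = 39 + 97*43 = 39 + 4171 = 4210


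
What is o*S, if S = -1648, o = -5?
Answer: 8240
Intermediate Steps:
o*S = -5*(-1648) = 8240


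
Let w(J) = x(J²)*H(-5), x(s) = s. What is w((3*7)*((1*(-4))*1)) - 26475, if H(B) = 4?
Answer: 1749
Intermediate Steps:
w(J) = 4*J² (w(J) = J²*4 = 4*J²)
w((3*7)*((1*(-4))*1)) - 26475 = 4*((3*7)*((1*(-4))*1))² - 26475 = 4*(21*(-4*1))² - 26475 = 4*(21*(-4))² - 26475 = 4*(-84)² - 26475 = 4*7056 - 26475 = 28224 - 26475 = 1749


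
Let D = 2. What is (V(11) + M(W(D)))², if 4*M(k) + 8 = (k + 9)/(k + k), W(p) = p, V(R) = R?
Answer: 24025/256 ≈ 93.848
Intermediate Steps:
M(k) = -2 + (9 + k)/(8*k) (M(k) = -2 + ((k + 9)/(k + k))/4 = -2 + ((9 + k)/((2*k)))/4 = -2 + ((9 + k)*(1/(2*k)))/4 = -2 + ((9 + k)/(2*k))/4 = -2 + (9 + k)/(8*k))
(V(11) + M(W(D)))² = (11 + (3/8)*(3 - 5*2)/2)² = (11 + (3/8)*(½)*(3 - 10))² = (11 + (3/8)*(½)*(-7))² = (11 - 21/16)² = (155/16)² = 24025/256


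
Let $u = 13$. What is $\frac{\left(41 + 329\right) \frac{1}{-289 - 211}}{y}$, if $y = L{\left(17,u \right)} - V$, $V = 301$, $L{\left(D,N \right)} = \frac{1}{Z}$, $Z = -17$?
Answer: $\frac{629}{255900} \approx 0.002458$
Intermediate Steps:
$L{\left(D,N \right)} = - \frac{1}{17}$ ($L{\left(D,N \right)} = \frac{1}{-17} = - \frac{1}{17}$)
$y = - \frac{5118}{17}$ ($y = - \frac{1}{17} - 301 = - \frac{5118}{17} \approx -301.06$)
$\frac{\left(41 + 329\right) \frac{1}{-289 - 211}}{y} = \frac{\left(41 + 329\right) \frac{1}{-289 - 211}}{- \frac{5118}{17}} = \frac{370}{-500} \left(- \frac{17}{5118}\right) = 370 \left(- \frac{1}{500}\right) \left(- \frac{17}{5118}\right) = \left(- \frac{37}{50}\right) \left(- \frac{17}{5118}\right) = \frac{629}{255900}$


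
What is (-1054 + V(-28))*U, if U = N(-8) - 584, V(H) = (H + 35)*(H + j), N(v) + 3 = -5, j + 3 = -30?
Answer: 876752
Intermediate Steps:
j = -33 (j = -3 - 30 = -33)
N(v) = -8 (N(v) = -3 - 5 = -8)
V(H) = (-33 + H)*(35 + H) (V(H) = (H + 35)*(H - 33) = (35 + H)*(-33 + H) = (-33 + H)*(35 + H))
U = -592 (U = -8 - 584 = -592)
(-1054 + V(-28))*U = (-1054 + (-1155 + (-28)**2 + 2*(-28)))*(-592) = (-1054 + (-1155 + 784 - 56))*(-592) = (-1054 - 427)*(-592) = -1481*(-592) = 876752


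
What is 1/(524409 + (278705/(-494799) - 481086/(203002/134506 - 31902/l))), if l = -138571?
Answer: 8020988806459323/1987896224440897400240 ≈ 4.0349e-6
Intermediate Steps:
1/(524409 + (278705/(-494799) - 481086/(203002/134506 - 31902/l))) = 1/(524409 + (278705/(-494799) - 481086/(203002/134506 - 31902/(-138571)))) = 1/(524409 + (278705*(-1/494799) - 481086/(203002*(1/134506) - 31902*(-1/138571)))) = 1/(524409 + (-278705/494799 - 481086/(101501/67253 + 31902/138571))) = 1/(524409 + (-278705/494799 - 481086/16210600277/9319315463)) = 1/(524409 + (-278705/494799 - 481086*9319315463/16210600277)) = 1/(524409 + (-278705/494799 - 4483392198832818/16210600277)) = 1/(524409 - 2218382494565629714867/8020988806459323) = 1/(1987896224440897400240/8020988806459323) = 8020988806459323/1987896224440897400240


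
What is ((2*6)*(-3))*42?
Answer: -1512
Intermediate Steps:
((2*6)*(-3))*42 = (12*(-3))*42 = -36*42 = -1512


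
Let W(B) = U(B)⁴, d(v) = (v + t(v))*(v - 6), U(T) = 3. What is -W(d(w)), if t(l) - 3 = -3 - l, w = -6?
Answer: -81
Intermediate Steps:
t(l) = -l (t(l) = 3 + (-3 - l) = -l)
d(v) = 0 (d(v) = (v - v)*(v - 6) = 0*(-6 + v) = 0)
W(B) = 81 (W(B) = 3⁴ = 81)
-W(d(w)) = -1*81 = -81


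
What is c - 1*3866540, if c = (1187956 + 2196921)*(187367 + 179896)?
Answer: 1243136215111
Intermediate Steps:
c = 1243140081651 (c = 3384877*367263 = 1243140081651)
c - 1*3866540 = 1243140081651 - 1*3866540 = 1243140081651 - 3866540 = 1243136215111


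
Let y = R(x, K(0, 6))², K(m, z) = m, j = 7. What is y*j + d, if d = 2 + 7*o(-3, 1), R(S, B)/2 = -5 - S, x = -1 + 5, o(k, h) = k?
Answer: 2249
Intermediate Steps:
x = 4
R(S, B) = -10 - 2*S (R(S, B) = 2*(-5 - S) = -10 - 2*S)
d = -19 (d = 2 + 7*(-3) = 2 - 21 = -19)
y = 324 (y = (-10 - 2*4)² = (-10 - 8)² = (-18)² = 324)
y*j + d = 324*7 - 19 = 2268 - 19 = 2249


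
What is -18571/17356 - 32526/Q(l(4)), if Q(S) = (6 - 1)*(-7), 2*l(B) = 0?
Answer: 563871271/607460 ≈ 928.24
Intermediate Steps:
l(B) = 0 (l(B) = (½)*0 = 0)
Q(S) = -35 (Q(S) = 5*(-7) = -35)
-18571/17356 - 32526/Q(l(4)) = -18571/17356 - 32526/(-35) = -18571*1/17356 - 32526*(-1/35) = -18571/17356 + 32526/35 = 563871271/607460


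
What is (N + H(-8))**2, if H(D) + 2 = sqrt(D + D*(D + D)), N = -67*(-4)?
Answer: 70876 + 1064*sqrt(30) ≈ 76704.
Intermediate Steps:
N = 268
H(D) = -2 + sqrt(D + 2*D**2) (H(D) = -2 + sqrt(D + D*(D + D)) = -2 + sqrt(D + D*(2*D)) = -2 + sqrt(D + 2*D**2))
(N + H(-8))**2 = (268 + (-2 + sqrt(-8*(1 + 2*(-8)))))**2 = (268 + (-2 + sqrt(-8*(1 - 16))))**2 = (268 + (-2 + sqrt(-8*(-15))))**2 = (268 + (-2 + sqrt(120)))**2 = (268 + (-2 + 2*sqrt(30)))**2 = (266 + 2*sqrt(30))**2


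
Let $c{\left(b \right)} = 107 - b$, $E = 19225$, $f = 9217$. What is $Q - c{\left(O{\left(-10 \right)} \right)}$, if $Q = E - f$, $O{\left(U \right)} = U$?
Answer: $9891$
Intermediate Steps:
$Q = 10008$ ($Q = 19225 - 9217 = 10008$)
$Q - c{\left(O{\left(-10 \right)} \right)} = 10008 - \left(107 - -10\right) = 10008 - \left(107 + 10\right) = 10008 - 117 = 9891$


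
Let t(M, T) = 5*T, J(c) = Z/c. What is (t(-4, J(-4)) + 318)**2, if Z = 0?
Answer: 101124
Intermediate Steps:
J(c) = 0 (J(c) = 0/c = 0)
(t(-4, J(-4)) + 318)**2 = (5*0 + 318)**2 = (0 + 318)**2 = 318**2 = 101124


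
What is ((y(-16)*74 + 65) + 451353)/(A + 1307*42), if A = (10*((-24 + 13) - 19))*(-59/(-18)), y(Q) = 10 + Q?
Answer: 676461/80866 ≈ 8.3652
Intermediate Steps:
A = -2950/3 (A = (10*(-11 - 19))*(-59*(-1/18)) = (10*(-30))*(59/18) = -300*59/18 = -2950/3 ≈ -983.33)
((y(-16)*74 + 65) + 451353)/(A + 1307*42) = (((10 - 16)*74 + 65) + 451353)/(-2950/3 + 1307*42) = ((-6*74 + 65) + 451353)/(-2950/3 + 54894) = ((-444 + 65) + 451353)/(161732/3) = (-379 + 451353)*(3/161732) = 450974*(3/161732) = 676461/80866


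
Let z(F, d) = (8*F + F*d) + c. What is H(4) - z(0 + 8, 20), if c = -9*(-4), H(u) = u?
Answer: -256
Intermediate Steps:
c = 36
z(F, d) = 36 + 8*F + F*d (z(F, d) = (8*F + F*d) + 36 = 36 + 8*F + F*d)
H(4) - z(0 + 8, 20) = 4 - (36 + 8*(0 + 8) + (0 + 8)*20) = 4 - (36 + 8*8 + 8*20) = 4 - (36 + 64 + 160) = 4 - 1*260 = 4 - 260 = -256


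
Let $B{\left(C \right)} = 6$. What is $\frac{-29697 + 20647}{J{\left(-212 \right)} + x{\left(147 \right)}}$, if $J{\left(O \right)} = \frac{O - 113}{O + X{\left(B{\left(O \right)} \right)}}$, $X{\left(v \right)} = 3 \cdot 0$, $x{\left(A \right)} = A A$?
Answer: $- \frac{1918600}{4581433} \approx -0.41878$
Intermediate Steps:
$x{\left(A \right)} = A^{2}$
$X{\left(v \right)} = 0$
$J{\left(O \right)} = \frac{-113 + O}{O}$ ($J{\left(O \right)} = \frac{O - 113}{O + 0} = \frac{-113 + O}{O}$)
$\frac{-29697 + 20647}{J{\left(-212 \right)} + x{\left(147 \right)}} = \frac{-29697 + 20647}{\frac{-113 - 212}{-212} + 147^{2}} = - \frac{9050}{\left(- \frac{1}{212}\right) \left(-325\right) + 21609} = - \frac{9050}{\frac{325}{212} + 21609} = - \frac{9050}{\frac{4581433}{212}} = \left(-9050\right) \frac{212}{4581433} = - \frac{1918600}{4581433}$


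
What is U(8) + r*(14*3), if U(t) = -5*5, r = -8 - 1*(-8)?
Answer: -25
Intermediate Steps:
r = 0 (r = -8 + 8 = 0)
U(t) = -25
U(8) + r*(14*3) = -25 + 0*(14*3) = -25 + 0*42 = -25 + 0 = -25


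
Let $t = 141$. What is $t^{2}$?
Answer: $19881$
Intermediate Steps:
$t^{2} = 141^{2} = 19881$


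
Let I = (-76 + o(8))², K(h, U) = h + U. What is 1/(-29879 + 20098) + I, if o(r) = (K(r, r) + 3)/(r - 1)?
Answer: 2574055940/479269 ≈ 5370.8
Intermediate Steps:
K(h, U) = U + h
o(r) = (3 + 2*r)/(-1 + r) (o(r) = ((r + r) + 3)/(r - 1) = (2*r + 3)/(-1 + r) = (3 + 2*r)/(-1 + r))
I = 263169/49 (I = (-76 + (3 + 2*8)/(-1 + 8))² = (-76 + (3 + 16)/7)² = (-76 + (⅐)*19)² = (-76 + 19/7)² = (-513/7)² = 263169/49 ≈ 5370.8)
1/(-29879 + 20098) + I = 1/(-29879 + 20098) + 263169/49 = 1/(-9781) + 263169/49 = -1/9781 + 263169/49 = 2574055940/479269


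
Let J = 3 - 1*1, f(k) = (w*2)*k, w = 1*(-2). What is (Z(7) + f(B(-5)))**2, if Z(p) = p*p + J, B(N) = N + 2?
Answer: 3969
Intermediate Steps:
w = -2
B(N) = 2 + N
f(k) = -4*k (f(k) = (-2*2)*k = -4*k)
J = 2 (J = 3 - 1 = 2)
Z(p) = 2 + p**2 (Z(p) = p*p + 2 = p**2 + 2 = 2 + p**2)
(Z(7) + f(B(-5)))**2 = ((2 + 7**2) - 4*(2 - 5))**2 = ((2 + 49) - 4*(-3))**2 = (51 + 12)**2 = 63**2 = 3969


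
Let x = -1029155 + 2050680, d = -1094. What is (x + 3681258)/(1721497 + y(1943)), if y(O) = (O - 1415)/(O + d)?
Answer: 1330887589/487183827 ≈ 2.7318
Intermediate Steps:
y(O) = (-1415 + O)/(-1094 + O) (y(O) = (O - 1415)/(O - 1094) = (-1415 + O)/(-1094 + O))
x = 1021525
(x + 3681258)/(1721497 + y(1943)) = (1021525 + 3681258)/(1721497 + (-1415 + 1943)/(-1094 + 1943)) = 4702783/(1721497 + 528/849) = 4702783/(1721497 + (1/849)*528) = 4702783/(1721497 + 176/283) = 4702783/(487183827/283) = 4702783*(283/487183827) = 1330887589/487183827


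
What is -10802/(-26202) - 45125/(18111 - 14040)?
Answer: -5749446/538729 ≈ -10.672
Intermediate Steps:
-10802/(-26202) - 45125/(18111 - 14040) = -10802*(-1/26202) - 45125/4071 = 491/1191 - 45125*1/4071 = 491/1191 - 45125/4071 = -5749446/538729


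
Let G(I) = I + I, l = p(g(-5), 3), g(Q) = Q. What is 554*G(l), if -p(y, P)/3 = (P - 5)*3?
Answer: 19944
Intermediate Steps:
p(y, P) = 45 - 9*P (p(y, P) = -3*(P - 5)*3 = -3*(-5 + P)*3 = -3*(-15 + 3*P) = 45 - 9*P)
l = 18 (l = 45 - 9*3 = 45 - 27 = 18)
G(I) = 2*I
554*G(l) = 554*(2*18) = 554*36 = 19944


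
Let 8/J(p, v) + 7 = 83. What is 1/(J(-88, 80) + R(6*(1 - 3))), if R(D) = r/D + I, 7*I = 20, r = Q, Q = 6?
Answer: 266/655 ≈ 0.40611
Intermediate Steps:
r = 6
I = 20/7 (I = (⅐)*20 = 20/7 ≈ 2.8571)
J(p, v) = 2/19 (J(p, v) = 8/(-7 + 83) = 8/76 = 8*(1/76) = 2/19)
R(D) = 20/7 + 6/D (R(D) = 6/D + 20/7 = 20/7 + 6/D)
1/(J(-88, 80) + R(6*(1 - 3))) = 1/(2/19 + (20/7 + 6/((6*(1 - 3))))) = 1/(2/19 + (20/7 + 6/((6*(-2))))) = 1/(2/19 + (20/7 + 6/(-12))) = 1/(2/19 + (20/7 + 6*(-1/12))) = 1/(2/19 + (20/7 - ½)) = 1/(2/19 + 33/14) = 1/(655/266) = 266/655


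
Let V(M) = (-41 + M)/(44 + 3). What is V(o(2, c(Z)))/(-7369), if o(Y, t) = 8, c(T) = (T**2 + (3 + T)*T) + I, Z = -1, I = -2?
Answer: 33/346343 ≈ 9.5281e-5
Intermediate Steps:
c(T) = -2 + T**2 + T*(3 + T) (c(T) = (T**2 + (3 + T)*T) - 2 = (T**2 + T*(3 + T)) - 2 = -2 + T**2 + T*(3 + T))
V(M) = -41/47 + M/47 (V(M) = (-41 + M)/47 = (-41 + M)*(1/47) = -41/47 + M/47)
V(o(2, c(Z)))/(-7369) = (-41/47 + (1/47)*8)/(-7369) = (-41/47 + 8/47)*(-1/7369) = -33/47*(-1/7369) = 33/346343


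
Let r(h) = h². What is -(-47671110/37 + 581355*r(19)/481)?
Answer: 409855275/481 ≈ 8.5209e+5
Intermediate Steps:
-(-47671110/37 + 581355*r(19)/481) = -2906775/(2405/(19² - 1066)) = -2906775/(2405/(361 - 1066)) = -2906775/(2405/(-705)) = -2906775/((-1/705*2405)) = -2906775/(-481/141) = -2906775*(-141/481) = 409855275/481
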